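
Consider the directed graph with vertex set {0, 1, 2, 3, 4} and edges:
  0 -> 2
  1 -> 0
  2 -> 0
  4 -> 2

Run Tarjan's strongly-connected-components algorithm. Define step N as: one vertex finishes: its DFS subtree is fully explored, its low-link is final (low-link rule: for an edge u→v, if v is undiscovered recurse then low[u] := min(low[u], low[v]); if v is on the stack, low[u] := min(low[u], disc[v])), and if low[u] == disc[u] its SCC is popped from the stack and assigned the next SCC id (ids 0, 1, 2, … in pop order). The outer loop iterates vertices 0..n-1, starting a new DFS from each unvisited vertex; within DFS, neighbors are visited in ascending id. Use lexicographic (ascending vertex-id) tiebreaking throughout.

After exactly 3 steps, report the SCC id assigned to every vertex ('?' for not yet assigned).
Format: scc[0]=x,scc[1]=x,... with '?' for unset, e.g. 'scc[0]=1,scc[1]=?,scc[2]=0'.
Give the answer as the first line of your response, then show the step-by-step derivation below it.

scc[0]=0,scc[1]=1,scc[2]=0,scc[3]=?,scc[4]=?

step 1: low=(low[0]=0,low[1]=?,low[2]=0,low[3]=?,low[4]=?); scc=(scc[0]=?,scc[1]=?,scc[2]=?,scc[3]=?,scc[4]=?)
step 2: low=(low[0]=0,low[1]=?,low[2]=0,low[3]=?,low[4]=?); scc=(scc[0]=0,scc[1]=?,scc[2]=0,scc[3]=?,scc[4]=?)
step 3: low=(low[0]=0,low[1]=2,low[2]=0,low[3]=?,low[4]=?); scc=(scc[0]=0,scc[1]=1,scc[2]=0,scc[3]=?,scc[4]=?)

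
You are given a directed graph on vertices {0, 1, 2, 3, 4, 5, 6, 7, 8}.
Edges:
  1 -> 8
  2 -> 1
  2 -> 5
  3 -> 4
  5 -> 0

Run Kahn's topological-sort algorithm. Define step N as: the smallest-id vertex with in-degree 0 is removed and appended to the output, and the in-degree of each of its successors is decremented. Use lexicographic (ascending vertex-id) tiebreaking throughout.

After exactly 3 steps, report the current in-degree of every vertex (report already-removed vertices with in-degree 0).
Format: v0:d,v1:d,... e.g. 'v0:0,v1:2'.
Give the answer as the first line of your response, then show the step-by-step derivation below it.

v0:1,v1:0,v2:0,v3:0,v4:0,v5:0,v6:0,v7:0,v8:0

step 1: output 2; order=[2]; indeg=(1,0,0,0,1,0,0,0,1)
step 2: output 1; order=[2,1]; indeg=(1,0,0,0,1,0,0,0,0)
step 3: output 3; order=[2,1,3]; indeg=(1,0,0,0,0,0,0,0,0)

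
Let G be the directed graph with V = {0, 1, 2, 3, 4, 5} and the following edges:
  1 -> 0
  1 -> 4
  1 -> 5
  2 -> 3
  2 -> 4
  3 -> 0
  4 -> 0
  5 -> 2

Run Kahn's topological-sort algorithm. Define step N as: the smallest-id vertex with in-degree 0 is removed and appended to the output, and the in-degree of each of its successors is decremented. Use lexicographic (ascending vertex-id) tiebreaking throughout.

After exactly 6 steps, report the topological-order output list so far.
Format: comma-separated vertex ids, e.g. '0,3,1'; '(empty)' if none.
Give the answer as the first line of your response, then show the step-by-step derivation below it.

1,5,2,3,4,0

step 1: output 1; order=[1]; indeg=(2,0,1,1,1,0)
step 2: output 5; order=[1,5]; indeg=(2,0,0,1,1,0)
step 3: output 2; order=[1,5,2]; indeg=(2,0,0,0,0,0)
step 4: output 3; order=[1,5,2,3]; indeg=(1,0,0,0,0,0)
step 5: output 4; order=[1,5,2,3,4]; indeg=(0,0,0,0,0,0)
step 6: output 0; order=[1,5,2,3,4,0]; indeg=(0,0,0,0,0,0)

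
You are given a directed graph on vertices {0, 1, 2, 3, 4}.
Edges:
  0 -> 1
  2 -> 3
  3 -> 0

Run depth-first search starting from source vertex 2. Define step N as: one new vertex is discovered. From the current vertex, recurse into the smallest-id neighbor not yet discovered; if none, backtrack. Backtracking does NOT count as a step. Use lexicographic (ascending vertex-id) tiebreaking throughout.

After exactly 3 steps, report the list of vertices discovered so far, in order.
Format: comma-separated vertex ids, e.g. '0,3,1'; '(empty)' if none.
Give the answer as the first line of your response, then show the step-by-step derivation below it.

2,3,0

step 1: discover 2; path=2; order=2
step 2: discover 3; path=2>3; order=2,3
step 3: discover 0; path=2>3>0; order=2,3,0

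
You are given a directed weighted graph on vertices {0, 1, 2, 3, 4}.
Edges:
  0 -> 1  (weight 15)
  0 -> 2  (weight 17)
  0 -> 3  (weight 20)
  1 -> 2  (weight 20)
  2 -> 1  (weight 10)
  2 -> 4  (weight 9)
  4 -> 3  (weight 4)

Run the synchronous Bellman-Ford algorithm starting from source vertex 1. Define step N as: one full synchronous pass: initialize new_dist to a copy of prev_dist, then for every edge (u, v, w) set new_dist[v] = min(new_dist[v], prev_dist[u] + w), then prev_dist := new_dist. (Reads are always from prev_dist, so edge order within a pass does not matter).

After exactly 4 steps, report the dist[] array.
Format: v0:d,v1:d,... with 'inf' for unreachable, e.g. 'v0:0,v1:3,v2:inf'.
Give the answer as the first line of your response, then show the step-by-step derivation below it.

v0:inf,v1:0,v2:20,v3:33,v4:29

step 1: dist = v0:inf,v1:0,v2:20,v3:inf,v4:inf
step 2: dist = v0:inf,v1:0,v2:20,v3:inf,v4:29
step 3: dist = v0:inf,v1:0,v2:20,v3:33,v4:29
step 4: dist = v0:inf,v1:0,v2:20,v3:33,v4:29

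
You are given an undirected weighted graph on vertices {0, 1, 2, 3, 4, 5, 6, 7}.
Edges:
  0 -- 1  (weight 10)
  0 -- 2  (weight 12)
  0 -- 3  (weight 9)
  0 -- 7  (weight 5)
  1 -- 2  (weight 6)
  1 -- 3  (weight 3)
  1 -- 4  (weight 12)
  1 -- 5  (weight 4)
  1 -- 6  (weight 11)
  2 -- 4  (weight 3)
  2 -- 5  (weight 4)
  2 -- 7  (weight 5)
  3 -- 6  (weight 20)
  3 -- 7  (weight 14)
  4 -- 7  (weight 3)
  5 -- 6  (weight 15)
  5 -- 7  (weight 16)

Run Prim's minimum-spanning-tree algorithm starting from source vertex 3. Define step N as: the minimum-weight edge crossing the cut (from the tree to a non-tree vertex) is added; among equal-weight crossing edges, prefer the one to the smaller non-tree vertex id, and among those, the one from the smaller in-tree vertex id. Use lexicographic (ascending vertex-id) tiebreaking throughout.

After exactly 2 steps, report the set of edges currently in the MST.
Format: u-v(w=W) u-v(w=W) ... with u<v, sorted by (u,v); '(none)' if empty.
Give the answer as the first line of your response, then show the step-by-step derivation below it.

1-3(w=3) 1-5(w=4)

step 1: add edge 1-3 (w=3); MST = {1-3(w=3)}
step 2: add edge 1-5 (w=4); MST = {1-3(w=3) 1-5(w=4)}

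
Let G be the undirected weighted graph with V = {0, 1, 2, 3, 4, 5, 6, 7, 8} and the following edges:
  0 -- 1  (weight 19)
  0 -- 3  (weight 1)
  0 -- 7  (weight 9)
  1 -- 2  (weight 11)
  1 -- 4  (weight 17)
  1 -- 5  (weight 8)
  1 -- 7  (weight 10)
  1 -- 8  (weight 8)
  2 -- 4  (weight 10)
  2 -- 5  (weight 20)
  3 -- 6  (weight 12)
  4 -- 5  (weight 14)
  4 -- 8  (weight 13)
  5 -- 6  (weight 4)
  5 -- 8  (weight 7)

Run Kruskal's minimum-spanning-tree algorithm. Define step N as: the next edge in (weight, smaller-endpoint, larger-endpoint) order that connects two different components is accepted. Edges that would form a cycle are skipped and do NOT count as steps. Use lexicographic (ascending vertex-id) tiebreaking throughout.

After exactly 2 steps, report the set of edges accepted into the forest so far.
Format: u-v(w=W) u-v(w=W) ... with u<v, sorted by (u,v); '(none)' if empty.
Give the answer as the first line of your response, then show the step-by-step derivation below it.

0-3(w=1) 5-6(w=4)

step 1: add edge 0-3 (w=1); MST = {0-3(w=1)}
step 2: add edge 5-6 (w=4); MST = {0-3(w=1) 5-6(w=4)}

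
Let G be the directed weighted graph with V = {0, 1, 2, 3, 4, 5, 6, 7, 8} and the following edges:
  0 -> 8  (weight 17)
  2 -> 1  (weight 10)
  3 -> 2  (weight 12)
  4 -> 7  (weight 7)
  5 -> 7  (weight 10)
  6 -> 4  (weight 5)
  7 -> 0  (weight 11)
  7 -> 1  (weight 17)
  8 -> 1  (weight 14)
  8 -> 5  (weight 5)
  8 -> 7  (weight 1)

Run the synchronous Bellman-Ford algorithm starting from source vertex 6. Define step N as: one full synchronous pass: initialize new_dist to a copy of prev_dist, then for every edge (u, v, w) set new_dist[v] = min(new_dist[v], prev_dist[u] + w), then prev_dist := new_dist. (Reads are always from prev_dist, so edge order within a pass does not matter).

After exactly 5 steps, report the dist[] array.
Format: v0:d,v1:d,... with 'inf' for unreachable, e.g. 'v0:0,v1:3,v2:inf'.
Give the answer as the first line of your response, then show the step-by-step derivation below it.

v0:23,v1:29,v2:inf,v3:inf,v4:5,v5:45,v6:0,v7:12,v8:40

step 1: dist = v0:inf,v1:inf,v2:inf,v3:inf,v4:5,v5:inf,v6:0,v7:inf,v8:inf
step 2: dist = v0:inf,v1:inf,v2:inf,v3:inf,v4:5,v5:inf,v6:0,v7:12,v8:inf
step 3: dist = v0:23,v1:29,v2:inf,v3:inf,v4:5,v5:inf,v6:0,v7:12,v8:inf
step 4: dist = v0:23,v1:29,v2:inf,v3:inf,v4:5,v5:inf,v6:0,v7:12,v8:40
step 5: dist = v0:23,v1:29,v2:inf,v3:inf,v4:5,v5:45,v6:0,v7:12,v8:40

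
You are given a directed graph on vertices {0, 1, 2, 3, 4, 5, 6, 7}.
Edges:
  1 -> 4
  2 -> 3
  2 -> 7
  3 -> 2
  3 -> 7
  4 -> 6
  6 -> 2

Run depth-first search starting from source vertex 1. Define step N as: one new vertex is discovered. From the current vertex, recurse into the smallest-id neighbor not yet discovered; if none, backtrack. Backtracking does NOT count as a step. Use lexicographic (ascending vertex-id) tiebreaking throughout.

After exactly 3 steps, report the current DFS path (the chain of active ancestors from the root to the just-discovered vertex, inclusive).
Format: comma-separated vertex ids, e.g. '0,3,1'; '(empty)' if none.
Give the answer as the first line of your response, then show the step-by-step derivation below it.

1,4,6

step 1: discover 1; path=1; order=1
step 2: discover 4; path=1>4; order=1,4
step 3: discover 6; path=1>4>6; order=1,4,6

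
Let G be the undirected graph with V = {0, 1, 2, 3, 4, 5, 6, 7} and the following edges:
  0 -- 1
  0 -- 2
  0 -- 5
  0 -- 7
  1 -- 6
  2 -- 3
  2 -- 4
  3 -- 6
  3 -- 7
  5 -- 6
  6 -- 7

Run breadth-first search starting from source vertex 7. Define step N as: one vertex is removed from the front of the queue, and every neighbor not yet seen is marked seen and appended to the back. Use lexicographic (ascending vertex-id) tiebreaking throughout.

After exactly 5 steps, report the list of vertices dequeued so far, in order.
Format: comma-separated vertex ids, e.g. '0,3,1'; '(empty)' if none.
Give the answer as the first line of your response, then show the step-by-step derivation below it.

7,0,3,6,1

step 1: dequeue 7; queue=[0,3,6]; order=7
step 2: dequeue 0; queue=[3,6,1,2,5]; order=7,0
step 3: dequeue 3; queue=[6,1,2,5]; order=7,0,3
step 4: dequeue 6; queue=[1,2,5]; order=7,0,3,6
step 5: dequeue 1; queue=[2,5]; order=7,0,3,6,1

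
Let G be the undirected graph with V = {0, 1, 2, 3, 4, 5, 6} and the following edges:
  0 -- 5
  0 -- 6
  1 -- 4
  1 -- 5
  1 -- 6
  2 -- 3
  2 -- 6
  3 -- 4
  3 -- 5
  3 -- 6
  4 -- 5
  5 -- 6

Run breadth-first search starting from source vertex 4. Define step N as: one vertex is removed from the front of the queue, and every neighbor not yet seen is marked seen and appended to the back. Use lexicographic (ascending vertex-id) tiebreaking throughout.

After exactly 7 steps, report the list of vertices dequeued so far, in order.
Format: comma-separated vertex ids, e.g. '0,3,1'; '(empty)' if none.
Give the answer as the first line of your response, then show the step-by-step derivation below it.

4,1,3,5,6,2,0

step 1: dequeue 4; queue=[1,3,5]; order=4
step 2: dequeue 1; queue=[3,5,6]; order=4,1
step 3: dequeue 3; queue=[5,6,2]; order=4,1,3
step 4: dequeue 5; queue=[6,2,0]; order=4,1,3,5
step 5: dequeue 6; queue=[2,0]; order=4,1,3,5,6
step 6: dequeue 2; queue=[0]; order=4,1,3,5,6,2
step 7: dequeue 0; queue=[(empty)]; order=4,1,3,5,6,2,0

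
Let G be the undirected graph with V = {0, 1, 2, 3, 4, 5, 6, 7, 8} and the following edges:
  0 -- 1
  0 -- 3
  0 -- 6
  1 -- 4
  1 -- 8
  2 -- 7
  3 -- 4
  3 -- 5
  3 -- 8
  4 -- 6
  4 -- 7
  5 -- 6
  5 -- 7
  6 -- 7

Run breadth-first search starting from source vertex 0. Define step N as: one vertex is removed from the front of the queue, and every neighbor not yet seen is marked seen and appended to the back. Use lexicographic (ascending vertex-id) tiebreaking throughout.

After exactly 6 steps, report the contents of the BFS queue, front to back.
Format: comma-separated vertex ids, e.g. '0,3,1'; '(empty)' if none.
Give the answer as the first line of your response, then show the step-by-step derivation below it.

5,7

step 1: dequeue 0; queue=[1,3,6]; order=0
step 2: dequeue 1; queue=[3,6,4,8]; order=0,1
step 3: dequeue 3; queue=[6,4,8,5]; order=0,1,3
step 4: dequeue 6; queue=[4,8,5,7]; order=0,1,3,6
step 5: dequeue 4; queue=[8,5,7]; order=0,1,3,6,4
step 6: dequeue 8; queue=[5,7]; order=0,1,3,6,4,8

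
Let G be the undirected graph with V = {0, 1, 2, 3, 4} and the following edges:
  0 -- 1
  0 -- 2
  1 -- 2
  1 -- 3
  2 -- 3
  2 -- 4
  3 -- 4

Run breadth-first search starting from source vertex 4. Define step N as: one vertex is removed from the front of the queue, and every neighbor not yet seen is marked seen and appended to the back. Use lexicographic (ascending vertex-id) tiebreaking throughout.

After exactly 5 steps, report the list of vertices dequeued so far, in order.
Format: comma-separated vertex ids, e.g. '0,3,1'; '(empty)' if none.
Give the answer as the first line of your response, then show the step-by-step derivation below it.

4,2,3,0,1

step 1: dequeue 4; queue=[2,3]; order=4
step 2: dequeue 2; queue=[3,0,1]; order=4,2
step 3: dequeue 3; queue=[0,1]; order=4,2,3
step 4: dequeue 0; queue=[1]; order=4,2,3,0
step 5: dequeue 1; queue=[(empty)]; order=4,2,3,0,1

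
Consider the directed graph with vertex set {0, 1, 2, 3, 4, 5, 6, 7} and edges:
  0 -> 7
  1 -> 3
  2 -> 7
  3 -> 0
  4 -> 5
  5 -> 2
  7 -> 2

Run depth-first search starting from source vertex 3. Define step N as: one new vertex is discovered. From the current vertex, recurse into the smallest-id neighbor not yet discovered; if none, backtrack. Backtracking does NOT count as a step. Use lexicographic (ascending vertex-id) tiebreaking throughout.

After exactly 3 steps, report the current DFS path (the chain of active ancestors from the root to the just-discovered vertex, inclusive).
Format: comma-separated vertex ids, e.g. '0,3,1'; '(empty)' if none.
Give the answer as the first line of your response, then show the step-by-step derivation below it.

3,0,7

step 1: discover 3; path=3; order=3
step 2: discover 0; path=3>0; order=3,0
step 3: discover 7; path=3>0>7; order=3,0,7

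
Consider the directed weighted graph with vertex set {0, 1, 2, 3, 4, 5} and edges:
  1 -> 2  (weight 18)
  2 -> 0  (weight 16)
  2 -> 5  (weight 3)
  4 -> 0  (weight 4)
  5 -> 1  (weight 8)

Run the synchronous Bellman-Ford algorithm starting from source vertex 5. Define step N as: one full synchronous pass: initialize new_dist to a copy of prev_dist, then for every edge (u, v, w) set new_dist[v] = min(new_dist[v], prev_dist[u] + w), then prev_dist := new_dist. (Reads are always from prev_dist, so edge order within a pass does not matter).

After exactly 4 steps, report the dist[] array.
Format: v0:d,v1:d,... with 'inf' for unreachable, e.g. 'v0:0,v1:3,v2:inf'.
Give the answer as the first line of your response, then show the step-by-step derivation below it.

v0:42,v1:8,v2:26,v3:inf,v4:inf,v5:0

step 1: dist = v0:inf,v1:8,v2:inf,v3:inf,v4:inf,v5:0
step 2: dist = v0:inf,v1:8,v2:26,v3:inf,v4:inf,v5:0
step 3: dist = v0:42,v1:8,v2:26,v3:inf,v4:inf,v5:0
step 4: dist = v0:42,v1:8,v2:26,v3:inf,v4:inf,v5:0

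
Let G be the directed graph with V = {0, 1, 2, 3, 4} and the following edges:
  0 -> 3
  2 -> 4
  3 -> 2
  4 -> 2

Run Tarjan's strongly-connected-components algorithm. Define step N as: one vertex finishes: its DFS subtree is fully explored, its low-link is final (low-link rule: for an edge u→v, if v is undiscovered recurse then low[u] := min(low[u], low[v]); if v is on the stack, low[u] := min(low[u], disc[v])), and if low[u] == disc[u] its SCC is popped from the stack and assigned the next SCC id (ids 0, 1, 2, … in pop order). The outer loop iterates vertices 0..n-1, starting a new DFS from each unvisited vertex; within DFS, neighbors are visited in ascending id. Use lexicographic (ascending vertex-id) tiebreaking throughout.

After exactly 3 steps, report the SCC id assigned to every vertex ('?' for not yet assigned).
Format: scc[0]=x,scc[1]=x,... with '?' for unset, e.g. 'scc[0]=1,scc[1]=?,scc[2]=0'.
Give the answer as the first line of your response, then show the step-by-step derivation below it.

scc[0]=?,scc[1]=?,scc[2]=0,scc[3]=1,scc[4]=0

step 1: low=(low[0]=0,low[1]=?,low[2]=2,low[3]=1,low[4]=2); scc=(scc[0]=?,scc[1]=?,scc[2]=?,scc[3]=?,scc[4]=?)
step 2: low=(low[0]=0,low[1]=?,low[2]=2,low[3]=1,low[4]=2); scc=(scc[0]=?,scc[1]=?,scc[2]=0,scc[3]=?,scc[4]=0)
step 3: low=(low[0]=0,low[1]=?,low[2]=2,low[3]=1,low[4]=2); scc=(scc[0]=?,scc[1]=?,scc[2]=0,scc[3]=1,scc[4]=0)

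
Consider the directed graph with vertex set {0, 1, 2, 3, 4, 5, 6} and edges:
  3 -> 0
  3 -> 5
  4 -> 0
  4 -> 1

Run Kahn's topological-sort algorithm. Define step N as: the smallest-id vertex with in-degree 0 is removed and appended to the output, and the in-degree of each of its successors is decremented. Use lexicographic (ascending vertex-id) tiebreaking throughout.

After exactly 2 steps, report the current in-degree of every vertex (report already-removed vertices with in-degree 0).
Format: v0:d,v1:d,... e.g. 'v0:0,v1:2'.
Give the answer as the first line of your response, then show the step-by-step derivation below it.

v0:1,v1:1,v2:0,v3:0,v4:0,v5:0,v6:0

step 1: output 2; order=[2]; indeg=(2,1,0,0,0,1,0)
step 2: output 3; order=[2,3]; indeg=(1,1,0,0,0,0,0)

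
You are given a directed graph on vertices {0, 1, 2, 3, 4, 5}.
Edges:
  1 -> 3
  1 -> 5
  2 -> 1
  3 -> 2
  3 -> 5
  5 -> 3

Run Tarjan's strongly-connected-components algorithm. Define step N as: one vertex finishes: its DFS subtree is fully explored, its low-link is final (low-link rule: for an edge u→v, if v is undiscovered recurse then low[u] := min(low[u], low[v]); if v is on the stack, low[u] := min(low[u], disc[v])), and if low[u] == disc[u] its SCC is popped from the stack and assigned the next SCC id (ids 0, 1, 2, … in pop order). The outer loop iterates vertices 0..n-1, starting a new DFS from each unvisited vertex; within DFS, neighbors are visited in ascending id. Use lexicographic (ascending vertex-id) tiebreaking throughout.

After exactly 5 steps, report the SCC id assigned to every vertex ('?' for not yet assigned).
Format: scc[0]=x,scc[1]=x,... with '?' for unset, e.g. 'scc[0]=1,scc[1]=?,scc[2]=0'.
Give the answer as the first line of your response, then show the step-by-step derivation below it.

scc[0]=0,scc[1]=1,scc[2]=1,scc[3]=1,scc[4]=?,scc[5]=1

step 1: low=(low[0]=0,low[1]=?,low[2]=?,low[3]=?,low[4]=?,low[5]=?); scc=(scc[0]=0,scc[1]=?,scc[2]=?,scc[3]=?,scc[4]=?,scc[5]=?)
step 2: low=(low[0]=0,low[1]=1,low[2]=1,low[3]=2,low[4]=?,low[5]=?); scc=(scc[0]=0,scc[1]=?,scc[2]=?,scc[3]=?,scc[4]=?,scc[5]=?)
step 3: low=(low[0]=0,low[1]=1,low[2]=1,low[3]=1,low[4]=?,low[5]=2); scc=(scc[0]=0,scc[1]=?,scc[2]=?,scc[3]=?,scc[4]=?,scc[5]=?)
step 4: low=(low[0]=0,low[1]=1,low[2]=1,low[3]=1,low[4]=?,low[5]=2); scc=(scc[0]=0,scc[1]=?,scc[2]=?,scc[3]=?,scc[4]=?,scc[5]=?)
step 5: low=(low[0]=0,low[1]=1,low[2]=1,low[3]=1,low[4]=?,low[5]=2); scc=(scc[0]=0,scc[1]=1,scc[2]=1,scc[3]=1,scc[4]=?,scc[5]=1)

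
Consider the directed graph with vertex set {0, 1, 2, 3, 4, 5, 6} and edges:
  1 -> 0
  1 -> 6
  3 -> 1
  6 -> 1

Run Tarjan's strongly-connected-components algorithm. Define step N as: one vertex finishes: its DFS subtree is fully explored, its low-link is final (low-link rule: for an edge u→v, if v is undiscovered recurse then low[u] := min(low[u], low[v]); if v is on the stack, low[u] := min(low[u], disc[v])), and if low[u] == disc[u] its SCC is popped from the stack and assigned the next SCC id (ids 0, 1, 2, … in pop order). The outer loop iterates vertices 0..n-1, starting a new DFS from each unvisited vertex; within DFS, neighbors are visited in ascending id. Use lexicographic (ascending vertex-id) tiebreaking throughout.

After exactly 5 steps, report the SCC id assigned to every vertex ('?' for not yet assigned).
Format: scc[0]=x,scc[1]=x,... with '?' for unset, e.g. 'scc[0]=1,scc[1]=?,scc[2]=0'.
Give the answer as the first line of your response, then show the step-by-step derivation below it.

scc[0]=0,scc[1]=1,scc[2]=2,scc[3]=3,scc[4]=?,scc[5]=?,scc[6]=1

step 1: low=(low[0]=0,low[1]=?,low[2]=?,low[3]=?,low[4]=?,low[5]=?,low[6]=?); scc=(scc[0]=0,scc[1]=?,scc[2]=?,scc[3]=?,scc[4]=?,scc[5]=?,scc[6]=?)
step 2: low=(low[0]=0,low[1]=1,low[2]=?,low[3]=?,low[4]=?,low[5]=?,low[6]=1); scc=(scc[0]=0,scc[1]=?,scc[2]=?,scc[3]=?,scc[4]=?,scc[5]=?,scc[6]=?)
step 3: low=(low[0]=0,low[1]=1,low[2]=?,low[3]=?,low[4]=?,low[5]=?,low[6]=1); scc=(scc[0]=0,scc[1]=1,scc[2]=?,scc[3]=?,scc[4]=?,scc[5]=?,scc[6]=1)
step 4: low=(low[0]=0,low[1]=1,low[2]=3,low[3]=?,low[4]=?,low[5]=?,low[6]=1); scc=(scc[0]=0,scc[1]=1,scc[2]=2,scc[3]=?,scc[4]=?,scc[5]=?,scc[6]=1)
step 5: low=(low[0]=0,low[1]=1,low[2]=3,low[3]=4,low[4]=?,low[5]=?,low[6]=1); scc=(scc[0]=0,scc[1]=1,scc[2]=2,scc[3]=3,scc[4]=?,scc[5]=?,scc[6]=1)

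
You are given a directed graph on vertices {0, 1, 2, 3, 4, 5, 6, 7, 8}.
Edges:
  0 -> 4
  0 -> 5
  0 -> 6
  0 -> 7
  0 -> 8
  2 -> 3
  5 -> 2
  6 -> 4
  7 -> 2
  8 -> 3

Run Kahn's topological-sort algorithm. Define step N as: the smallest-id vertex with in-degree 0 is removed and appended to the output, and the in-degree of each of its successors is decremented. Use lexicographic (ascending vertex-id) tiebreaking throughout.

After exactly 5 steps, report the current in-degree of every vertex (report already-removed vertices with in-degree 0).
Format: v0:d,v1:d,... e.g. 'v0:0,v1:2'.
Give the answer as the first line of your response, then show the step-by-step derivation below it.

v0:0,v1:0,v2:1,v3:2,v4:0,v5:0,v6:0,v7:0,v8:0

step 1: output 0; order=[0]; indeg=(0,0,2,2,1,0,0,0,0)
step 2: output 1; order=[0,1]; indeg=(0,0,2,2,1,0,0,0,0)
step 3: output 5; order=[0,1,5]; indeg=(0,0,1,2,1,0,0,0,0)
step 4: output 6; order=[0,1,5,6]; indeg=(0,0,1,2,0,0,0,0,0)
step 5: output 4; order=[0,1,5,6,4]; indeg=(0,0,1,2,0,0,0,0,0)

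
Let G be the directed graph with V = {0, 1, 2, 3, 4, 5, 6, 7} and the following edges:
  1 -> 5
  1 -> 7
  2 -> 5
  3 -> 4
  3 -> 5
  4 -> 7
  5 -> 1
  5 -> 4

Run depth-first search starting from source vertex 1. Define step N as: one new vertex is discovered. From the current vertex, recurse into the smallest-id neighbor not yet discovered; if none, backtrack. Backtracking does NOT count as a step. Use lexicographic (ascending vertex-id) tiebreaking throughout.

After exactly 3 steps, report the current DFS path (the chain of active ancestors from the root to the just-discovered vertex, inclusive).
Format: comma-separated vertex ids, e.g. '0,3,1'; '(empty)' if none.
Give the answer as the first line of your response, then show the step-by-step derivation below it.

1,5,4

step 1: discover 1; path=1; order=1
step 2: discover 5; path=1>5; order=1,5
step 3: discover 4; path=1>5>4; order=1,5,4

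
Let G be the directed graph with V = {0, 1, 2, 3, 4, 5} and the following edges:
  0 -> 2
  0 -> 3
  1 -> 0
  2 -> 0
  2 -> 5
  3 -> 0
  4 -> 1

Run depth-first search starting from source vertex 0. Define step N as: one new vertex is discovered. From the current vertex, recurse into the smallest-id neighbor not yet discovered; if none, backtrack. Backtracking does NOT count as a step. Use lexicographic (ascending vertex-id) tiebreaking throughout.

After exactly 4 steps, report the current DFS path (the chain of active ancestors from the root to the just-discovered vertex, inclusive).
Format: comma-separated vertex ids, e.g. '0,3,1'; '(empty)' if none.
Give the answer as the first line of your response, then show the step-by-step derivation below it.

0,3

step 1: discover 0; path=0; order=0
step 2: discover 2; path=0>2; order=0,2
step 3: discover 5; path=0>2>5; order=0,2,5
step 4: discover 3; path=0>3; order=0,2,5,3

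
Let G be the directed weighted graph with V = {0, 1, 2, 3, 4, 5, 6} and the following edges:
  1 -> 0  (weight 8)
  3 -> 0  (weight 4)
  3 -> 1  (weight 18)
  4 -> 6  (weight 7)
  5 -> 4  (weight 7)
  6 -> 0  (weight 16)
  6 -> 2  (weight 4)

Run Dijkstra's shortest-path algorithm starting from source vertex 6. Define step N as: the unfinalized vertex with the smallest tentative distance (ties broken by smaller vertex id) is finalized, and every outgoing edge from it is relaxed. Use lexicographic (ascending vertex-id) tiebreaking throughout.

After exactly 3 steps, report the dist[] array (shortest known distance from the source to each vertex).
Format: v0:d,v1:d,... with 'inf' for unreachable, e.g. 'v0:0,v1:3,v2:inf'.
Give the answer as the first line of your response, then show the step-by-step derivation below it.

v0:16,v1:inf,v2:4,v3:inf,v4:inf,v5:inf,v6:0

step 1: dist = v0:16,v1:inf,v2:4,v3:inf,v4:inf,v5:inf,v6:0
step 2: dist = v0:16,v1:inf,v2:4,v3:inf,v4:inf,v5:inf,v6:0
step 3: dist = v0:16,v1:inf,v2:4,v3:inf,v4:inf,v5:inf,v6:0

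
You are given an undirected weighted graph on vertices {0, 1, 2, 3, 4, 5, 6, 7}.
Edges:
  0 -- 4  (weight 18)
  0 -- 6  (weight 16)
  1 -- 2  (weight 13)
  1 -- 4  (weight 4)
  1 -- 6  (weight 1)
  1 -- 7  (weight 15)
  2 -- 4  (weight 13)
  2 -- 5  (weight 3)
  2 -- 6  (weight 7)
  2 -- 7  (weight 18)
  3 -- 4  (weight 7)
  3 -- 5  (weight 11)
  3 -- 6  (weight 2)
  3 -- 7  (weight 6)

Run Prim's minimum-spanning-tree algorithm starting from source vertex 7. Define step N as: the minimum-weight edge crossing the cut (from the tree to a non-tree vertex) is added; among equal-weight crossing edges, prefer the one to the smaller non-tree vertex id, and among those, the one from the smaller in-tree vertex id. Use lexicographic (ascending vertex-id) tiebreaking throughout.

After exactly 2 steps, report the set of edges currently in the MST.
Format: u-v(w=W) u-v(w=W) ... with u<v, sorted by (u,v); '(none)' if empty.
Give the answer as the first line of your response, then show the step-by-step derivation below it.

3-6(w=2) 3-7(w=6)

step 1: add edge 3-7 (w=6); MST = {3-7(w=6)}
step 2: add edge 3-6 (w=2); MST = {3-6(w=2) 3-7(w=6)}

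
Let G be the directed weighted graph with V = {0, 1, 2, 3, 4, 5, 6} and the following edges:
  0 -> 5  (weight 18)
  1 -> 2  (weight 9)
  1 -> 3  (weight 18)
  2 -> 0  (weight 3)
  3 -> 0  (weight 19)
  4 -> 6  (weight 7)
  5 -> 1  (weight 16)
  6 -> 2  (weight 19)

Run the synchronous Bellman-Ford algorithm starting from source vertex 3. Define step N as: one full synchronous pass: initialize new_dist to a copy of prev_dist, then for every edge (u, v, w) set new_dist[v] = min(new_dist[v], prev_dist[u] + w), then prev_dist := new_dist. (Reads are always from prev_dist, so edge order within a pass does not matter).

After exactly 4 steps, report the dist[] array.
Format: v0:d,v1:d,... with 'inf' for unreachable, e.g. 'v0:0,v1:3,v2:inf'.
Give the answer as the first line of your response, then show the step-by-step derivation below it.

v0:19,v1:53,v2:62,v3:0,v4:inf,v5:37,v6:inf

step 1: dist = v0:19,v1:inf,v2:inf,v3:0,v4:inf,v5:inf,v6:inf
step 2: dist = v0:19,v1:inf,v2:inf,v3:0,v4:inf,v5:37,v6:inf
step 3: dist = v0:19,v1:53,v2:inf,v3:0,v4:inf,v5:37,v6:inf
step 4: dist = v0:19,v1:53,v2:62,v3:0,v4:inf,v5:37,v6:inf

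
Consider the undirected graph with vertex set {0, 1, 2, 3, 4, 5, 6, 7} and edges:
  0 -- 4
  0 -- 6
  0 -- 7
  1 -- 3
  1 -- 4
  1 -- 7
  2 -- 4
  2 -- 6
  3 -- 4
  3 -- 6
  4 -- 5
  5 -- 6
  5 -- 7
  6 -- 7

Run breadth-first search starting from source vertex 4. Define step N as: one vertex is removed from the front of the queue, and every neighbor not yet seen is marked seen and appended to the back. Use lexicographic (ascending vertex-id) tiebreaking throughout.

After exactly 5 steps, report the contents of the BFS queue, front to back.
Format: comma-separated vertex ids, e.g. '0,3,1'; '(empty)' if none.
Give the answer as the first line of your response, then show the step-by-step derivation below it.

5,6,7

step 1: dequeue 4; queue=[0,1,2,3,5]; order=4
step 2: dequeue 0; queue=[1,2,3,5,6,7]; order=4,0
step 3: dequeue 1; queue=[2,3,5,6,7]; order=4,0,1
step 4: dequeue 2; queue=[3,5,6,7]; order=4,0,1,2
step 5: dequeue 3; queue=[5,6,7]; order=4,0,1,2,3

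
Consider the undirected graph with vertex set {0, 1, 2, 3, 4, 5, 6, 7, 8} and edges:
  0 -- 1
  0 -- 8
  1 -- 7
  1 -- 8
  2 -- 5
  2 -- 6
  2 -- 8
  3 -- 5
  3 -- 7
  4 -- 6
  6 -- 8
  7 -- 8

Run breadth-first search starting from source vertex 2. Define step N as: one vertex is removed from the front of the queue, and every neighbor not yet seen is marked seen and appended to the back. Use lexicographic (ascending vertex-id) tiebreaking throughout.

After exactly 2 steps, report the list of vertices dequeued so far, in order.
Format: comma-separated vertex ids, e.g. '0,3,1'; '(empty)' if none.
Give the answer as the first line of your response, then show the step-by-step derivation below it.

2,5

step 1: dequeue 2; queue=[5,6,8]; order=2
step 2: dequeue 5; queue=[6,8,3]; order=2,5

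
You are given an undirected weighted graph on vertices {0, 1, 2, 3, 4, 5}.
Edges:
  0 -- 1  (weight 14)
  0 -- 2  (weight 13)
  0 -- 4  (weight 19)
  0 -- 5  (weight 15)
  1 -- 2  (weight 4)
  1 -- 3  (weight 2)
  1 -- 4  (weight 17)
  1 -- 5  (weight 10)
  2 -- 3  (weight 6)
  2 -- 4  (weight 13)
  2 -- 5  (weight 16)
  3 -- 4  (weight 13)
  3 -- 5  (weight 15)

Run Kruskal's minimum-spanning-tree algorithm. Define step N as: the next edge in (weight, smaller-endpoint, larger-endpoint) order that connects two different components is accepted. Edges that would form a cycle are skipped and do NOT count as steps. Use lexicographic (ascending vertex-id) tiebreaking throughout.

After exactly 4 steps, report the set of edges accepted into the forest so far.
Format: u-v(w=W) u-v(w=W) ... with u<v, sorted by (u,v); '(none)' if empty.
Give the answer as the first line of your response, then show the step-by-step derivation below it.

0-2(w=13) 1-2(w=4) 1-3(w=2) 1-5(w=10)

step 1: add edge 1-3 (w=2); MST = {1-3(w=2)}
step 2: add edge 1-2 (w=4); MST = {1-2(w=4) 1-3(w=2)}
step 3: add edge 1-5 (w=10); MST = {1-2(w=4) 1-3(w=2) 1-5(w=10)}
step 4: add edge 0-2 (w=13); MST = {0-2(w=13) 1-2(w=4) 1-3(w=2) 1-5(w=10)}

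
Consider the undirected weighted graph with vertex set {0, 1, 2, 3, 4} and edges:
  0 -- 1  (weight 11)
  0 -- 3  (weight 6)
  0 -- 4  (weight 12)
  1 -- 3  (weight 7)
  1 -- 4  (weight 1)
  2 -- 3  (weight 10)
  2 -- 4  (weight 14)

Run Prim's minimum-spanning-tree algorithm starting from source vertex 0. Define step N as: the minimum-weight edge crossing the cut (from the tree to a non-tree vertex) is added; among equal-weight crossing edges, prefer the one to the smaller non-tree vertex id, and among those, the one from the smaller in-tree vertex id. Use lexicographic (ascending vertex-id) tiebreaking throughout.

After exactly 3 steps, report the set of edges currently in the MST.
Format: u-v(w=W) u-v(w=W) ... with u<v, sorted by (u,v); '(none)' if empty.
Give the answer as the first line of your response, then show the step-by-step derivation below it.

0-3(w=6) 1-3(w=7) 1-4(w=1)

step 1: add edge 0-3 (w=6); MST = {0-3(w=6)}
step 2: add edge 1-3 (w=7); MST = {0-3(w=6) 1-3(w=7)}
step 3: add edge 1-4 (w=1); MST = {0-3(w=6) 1-3(w=7) 1-4(w=1)}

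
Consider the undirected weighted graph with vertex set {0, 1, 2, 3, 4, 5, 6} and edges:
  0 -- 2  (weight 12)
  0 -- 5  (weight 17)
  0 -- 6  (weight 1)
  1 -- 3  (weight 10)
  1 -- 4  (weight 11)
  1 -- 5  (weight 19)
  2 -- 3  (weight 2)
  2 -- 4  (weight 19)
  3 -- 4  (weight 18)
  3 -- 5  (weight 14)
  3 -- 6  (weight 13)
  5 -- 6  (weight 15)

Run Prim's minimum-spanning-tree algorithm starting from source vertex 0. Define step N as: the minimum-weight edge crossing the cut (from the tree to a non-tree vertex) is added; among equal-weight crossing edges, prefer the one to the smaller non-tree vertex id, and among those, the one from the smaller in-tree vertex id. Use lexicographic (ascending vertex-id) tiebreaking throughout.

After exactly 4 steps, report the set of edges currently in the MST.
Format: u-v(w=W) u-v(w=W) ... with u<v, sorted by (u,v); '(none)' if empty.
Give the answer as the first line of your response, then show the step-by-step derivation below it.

0-2(w=12) 0-6(w=1) 1-3(w=10) 2-3(w=2)

step 1: add edge 0-6 (w=1); MST = {0-6(w=1)}
step 2: add edge 0-2 (w=12); MST = {0-2(w=12) 0-6(w=1)}
step 3: add edge 2-3 (w=2); MST = {0-2(w=12) 0-6(w=1) 2-3(w=2)}
step 4: add edge 1-3 (w=10); MST = {0-2(w=12) 0-6(w=1) 1-3(w=10) 2-3(w=2)}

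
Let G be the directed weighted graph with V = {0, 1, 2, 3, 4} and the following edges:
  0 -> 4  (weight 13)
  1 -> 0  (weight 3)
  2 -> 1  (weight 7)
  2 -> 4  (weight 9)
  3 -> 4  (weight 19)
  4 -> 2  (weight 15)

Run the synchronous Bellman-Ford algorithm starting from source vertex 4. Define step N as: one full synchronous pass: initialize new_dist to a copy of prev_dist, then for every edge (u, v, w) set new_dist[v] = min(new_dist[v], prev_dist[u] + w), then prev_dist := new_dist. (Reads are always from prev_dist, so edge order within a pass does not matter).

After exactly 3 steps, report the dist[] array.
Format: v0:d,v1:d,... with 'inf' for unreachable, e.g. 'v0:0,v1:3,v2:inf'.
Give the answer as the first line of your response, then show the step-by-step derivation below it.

v0:25,v1:22,v2:15,v3:inf,v4:0

step 1: dist = v0:inf,v1:inf,v2:15,v3:inf,v4:0
step 2: dist = v0:inf,v1:22,v2:15,v3:inf,v4:0
step 3: dist = v0:25,v1:22,v2:15,v3:inf,v4:0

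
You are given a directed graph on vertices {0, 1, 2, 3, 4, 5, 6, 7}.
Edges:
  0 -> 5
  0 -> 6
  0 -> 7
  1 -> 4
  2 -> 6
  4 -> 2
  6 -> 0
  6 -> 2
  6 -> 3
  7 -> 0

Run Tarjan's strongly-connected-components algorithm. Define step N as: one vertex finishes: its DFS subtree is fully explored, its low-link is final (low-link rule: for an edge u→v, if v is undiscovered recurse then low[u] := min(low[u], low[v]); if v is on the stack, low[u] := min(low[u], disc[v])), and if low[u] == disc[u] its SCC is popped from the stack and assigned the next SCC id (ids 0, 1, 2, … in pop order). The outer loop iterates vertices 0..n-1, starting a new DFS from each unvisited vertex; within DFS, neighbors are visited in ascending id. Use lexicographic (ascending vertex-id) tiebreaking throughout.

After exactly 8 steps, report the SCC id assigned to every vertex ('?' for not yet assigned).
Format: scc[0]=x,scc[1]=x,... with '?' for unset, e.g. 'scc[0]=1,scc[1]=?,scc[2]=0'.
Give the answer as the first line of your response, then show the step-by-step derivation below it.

scc[0]=2,scc[1]=4,scc[2]=2,scc[3]=1,scc[4]=3,scc[5]=0,scc[6]=2,scc[7]=2

step 1: low=(low[0]=0,low[1]=?,low[2]=?,low[3]=?,low[4]=?,low[5]=1,low[6]=?,low[7]=?); scc=(scc[0]=?,scc[1]=?,scc[2]=?,scc[3]=?,scc[4]=?,scc[5]=0,scc[6]=?,scc[7]=?)
step 2: low=(low[0]=0,low[1]=?,low[2]=2,low[3]=?,low[4]=?,low[5]=1,low[6]=0,low[7]=?); scc=(scc[0]=?,scc[1]=?,scc[2]=?,scc[3]=?,scc[4]=?,scc[5]=0,scc[6]=?,scc[7]=?)
step 3: low=(low[0]=0,low[1]=?,low[2]=2,low[3]=4,low[4]=?,low[5]=1,low[6]=0,low[7]=?); scc=(scc[0]=?,scc[1]=?,scc[2]=?,scc[3]=1,scc[4]=?,scc[5]=0,scc[6]=?,scc[7]=?)
step 4: low=(low[0]=0,low[1]=?,low[2]=2,low[3]=4,low[4]=?,low[5]=1,low[6]=0,low[7]=?); scc=(scc[0]=?,scc[1]=?,scc[2]=?,scc[3]=1,scc[4]=?,scc[5]=0,scc[6]=?,scc[7]=?)
step 5: low=(low[0]=0,low[1]=?,low[2]=2,low[3]=4,low[4]=?,low[5]=1,low[6]=0,low[7]=0); scc=(scc[0]=?,scc[1]=?,scc[2]=?,scc[3]=1,scc[4]=?,scc[5]=0,scc[6]=?,scc[7]=?)
step 6: low=(low[0]=0,low[1]=?,low[2]=2,low[3]=4,low[4]=?,low[5]=1,low[6]=0,low[7]=0); scc=(scc[0]=2,scc[1]=?,scc[2]=2,scc[3]=1,scc[4]=?,scc[5]=0,scc[6]=2,scc[7]=2)
step 7: low=(low[0]=0,low[1]=6,low[2]=2,low[3]=4,low[4]=7,low[5]=1,low[6]=0,low[7]=0); scc=(scc[0]=2,scc[1]=?,scc[2]=2,scc[3]=1,scc[4]=3,scc[5]=0,scc[6]=2,scc[7]=2)
step 8: low=(low[0]=0,low[1]=6,low[2]=2,low[3]=4,low[4]=7,low[5]=1,low[6]=0,low[7]=0); scc=(scc[0]=2,scc[1]=4,scc[2]=2,scc[3]=1,scc[4]=3,scc[5]=0,scc[6]=2,scc[7]=2)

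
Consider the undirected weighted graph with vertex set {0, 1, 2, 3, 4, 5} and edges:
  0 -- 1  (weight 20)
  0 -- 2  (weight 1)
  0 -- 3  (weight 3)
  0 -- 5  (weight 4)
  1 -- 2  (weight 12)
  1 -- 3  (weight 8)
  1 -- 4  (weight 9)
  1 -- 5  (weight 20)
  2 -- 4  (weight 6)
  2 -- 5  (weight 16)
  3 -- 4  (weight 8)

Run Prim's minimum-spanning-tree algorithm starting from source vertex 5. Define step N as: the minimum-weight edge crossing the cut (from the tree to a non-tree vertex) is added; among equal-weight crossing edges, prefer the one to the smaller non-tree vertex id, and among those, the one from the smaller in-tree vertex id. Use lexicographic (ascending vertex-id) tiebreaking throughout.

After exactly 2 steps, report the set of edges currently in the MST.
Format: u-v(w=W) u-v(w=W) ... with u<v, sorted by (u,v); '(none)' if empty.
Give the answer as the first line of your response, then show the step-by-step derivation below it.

0-2(w=1) 0-5(w=4)

step 1: add edge 0-5 (w=4); MST = {0-5(w=4)}
step 2: add edge 0-2 (w=1); MST = {0-2(w=1) 0-5(w=4)}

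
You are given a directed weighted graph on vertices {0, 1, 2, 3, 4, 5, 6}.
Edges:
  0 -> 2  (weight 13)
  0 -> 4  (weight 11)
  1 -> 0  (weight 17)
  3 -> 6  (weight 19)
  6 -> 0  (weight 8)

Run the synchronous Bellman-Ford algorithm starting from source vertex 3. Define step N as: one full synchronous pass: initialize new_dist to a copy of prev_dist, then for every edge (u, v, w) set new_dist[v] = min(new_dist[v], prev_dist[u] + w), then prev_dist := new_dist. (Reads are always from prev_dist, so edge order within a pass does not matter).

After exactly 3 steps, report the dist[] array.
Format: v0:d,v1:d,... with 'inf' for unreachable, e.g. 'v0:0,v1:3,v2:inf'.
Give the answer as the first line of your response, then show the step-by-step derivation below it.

v0:27,v1:inf,v2:40,v3:0,v4:38,v5:inf,v6:19

step 1: dist = v0:inf,v1:inf,v2:inf,v3:0,v4:inf,v5:inf,v6:19
step 2: dist = v0:27,v1:inf,v2:inf,v3:0,v4:inf,v5:inf,v6:19
step 3: dist = v0:27,v1:inf,v2:40,v3:0,v4:38,v5:inf,v6:19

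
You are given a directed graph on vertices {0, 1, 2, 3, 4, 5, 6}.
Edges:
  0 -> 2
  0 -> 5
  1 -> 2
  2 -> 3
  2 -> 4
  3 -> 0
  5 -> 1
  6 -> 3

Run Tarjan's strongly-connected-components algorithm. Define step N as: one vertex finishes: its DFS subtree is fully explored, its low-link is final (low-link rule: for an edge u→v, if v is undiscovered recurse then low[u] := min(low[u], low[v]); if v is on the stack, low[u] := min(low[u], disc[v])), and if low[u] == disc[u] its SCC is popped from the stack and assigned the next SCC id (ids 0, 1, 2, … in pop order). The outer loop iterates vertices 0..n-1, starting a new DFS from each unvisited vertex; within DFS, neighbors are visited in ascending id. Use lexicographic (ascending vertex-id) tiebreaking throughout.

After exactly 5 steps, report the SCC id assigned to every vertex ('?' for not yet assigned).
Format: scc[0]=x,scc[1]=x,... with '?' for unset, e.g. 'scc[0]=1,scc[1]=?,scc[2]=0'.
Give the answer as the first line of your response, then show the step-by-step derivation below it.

scc[0]=?,scc[1]=?,scc[2]=?,scc[3]=?,scc[4]=0,scc[5]=?,scc[6]=?

step 1: low=(low[0]=0,low[1]=?,low[2]=1,low[3]=0,low[4]=?,low[5]=?,low[6]=?); scc=(scc[0]=?,scc[1]=?,scc[2]=?,scc[3]=?,scc[4]=?,scc[5]=?,scc[6]=?)
step 2: low=(low[0]=0,low[1]=?,low[2]=0,low[3]=0,low[4]=3,low[5]=?,low[6]=?); scc=(scc[0]=?,scc[1]=?,scc[2]=?,scc[3]=?,scc[4]=0,scc[5]=?,scc[6]=?)
step 3: low=(low[0]=0,low[1]=?,low[2]=0,low[3]=0,low[4]=3,low[5]=?,low[6]=?); scc=(scc[0]=?,scc[1]=?,scc[2]=?,scc[3]=?,scc[4]=0,scc[5]=?,scc[6]=?)
step 4: low=(low[0]=0,low[1]=1,low[2]=0,low[3]=0,low[4]=3,low[5]=4,low[6]=?); scc=(scc[0]=?,scc[1]=?,scc[2]=?,scc[3]=?,scc[4]=0,scc[5]=?,scc[6]=?)
step 5: low=(low[0]=0,low[1]=1,low[2]=0,low[3]=0,low[4]=3,low[5]=1,low[6]=?); scc=(scc[0]=?,scc[1]=?,scc[2]=?,scc[3]=?,scc[4]=0,scc[5]=?,scc[6]=?)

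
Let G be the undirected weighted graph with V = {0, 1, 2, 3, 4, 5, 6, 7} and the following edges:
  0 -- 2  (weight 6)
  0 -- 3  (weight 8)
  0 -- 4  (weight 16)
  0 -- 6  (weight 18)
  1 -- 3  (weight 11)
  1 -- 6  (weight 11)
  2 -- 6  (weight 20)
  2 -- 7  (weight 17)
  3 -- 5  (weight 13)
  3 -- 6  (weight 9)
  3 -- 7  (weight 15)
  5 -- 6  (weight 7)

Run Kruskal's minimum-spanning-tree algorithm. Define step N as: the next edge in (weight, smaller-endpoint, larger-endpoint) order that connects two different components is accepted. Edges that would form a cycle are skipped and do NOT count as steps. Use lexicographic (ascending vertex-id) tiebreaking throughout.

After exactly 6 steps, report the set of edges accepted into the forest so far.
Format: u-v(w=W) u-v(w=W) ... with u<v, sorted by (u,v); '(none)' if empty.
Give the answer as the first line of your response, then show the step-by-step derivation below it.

0-2(w=6) 0-3(w=8) 1-3(w=11) 3-6(w=9) 3-7(w=15) 5-6(w=7)

step 1: add edge 0-2 (w=6); MST = {0-2(w=6)}
step 2: add edge 5-6 (w=7); MST = {0-2(w=6) 5-6(w=7)}
step 3: add edge 0-3 (w=8); MST = {0-2(w=6) 0-3(w=8) 5-6(w=7)}
step 4: add edge 3-6 (w=9); MST = {0-2(w=6) 0-3(w=8) 3-6(w=9) 5-6(w=7)}
step 5: add edge 1-3 (w=11); MST = {0-2(w=6) 0-3(w=8) 1-3(w=11) 3-6(w=9) 5-6(w=7)}
step 6: add edge 3-7 (w=15); MST = {0-2(w=6) 0-3(w=8) 1-3(w=11) 3-6(w=9) 3-7(w=15) 5-6(w=7)}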